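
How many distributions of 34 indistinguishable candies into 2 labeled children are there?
C(34+2-1, 2-1) = C(35, 1) = 35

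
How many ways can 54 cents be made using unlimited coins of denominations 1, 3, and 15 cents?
Coefficient of x^54 in 1/(1-x^1) · 1/(1-x^3) · 1/(1-x^15). Case on j = number of 15-cent coins (j = 0..3); remainder r = 54 - 15j is made from {1,3} in ⌊r/3⌋+1 ways. r = 54, 39, 24, 9 → 19 + 14 + 9 + 4 = 46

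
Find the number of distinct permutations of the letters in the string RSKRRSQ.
7! / (2! × 1! × 3! × 1!) = 420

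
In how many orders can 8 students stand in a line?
8! = 40320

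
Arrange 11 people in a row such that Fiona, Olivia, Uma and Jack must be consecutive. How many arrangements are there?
Treat the 4 as one block: (11-4+1)! × 4! = 40320 × 24 = 967680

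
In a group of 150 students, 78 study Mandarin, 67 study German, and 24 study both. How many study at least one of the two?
|A∪B| = |A| + |B| - |A∩B| = 78 + 67 - 24 = 121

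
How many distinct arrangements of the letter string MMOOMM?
6! / (2! × 4!) = 15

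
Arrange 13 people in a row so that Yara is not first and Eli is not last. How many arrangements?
By inclusion-exclusion: 13! - 2×(13-1)! + (13-2)! = 6227020800 - 958003200 + 39916800 = 5308934400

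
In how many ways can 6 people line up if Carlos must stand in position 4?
Fix one position: (6-1)! = 120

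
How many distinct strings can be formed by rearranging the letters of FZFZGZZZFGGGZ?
13! / (3! × 4! × 6!) = 60060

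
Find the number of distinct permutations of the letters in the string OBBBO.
5! / (3! × 2!) = 10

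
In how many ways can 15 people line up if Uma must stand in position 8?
Fix one position: (15-1)! = 87178291200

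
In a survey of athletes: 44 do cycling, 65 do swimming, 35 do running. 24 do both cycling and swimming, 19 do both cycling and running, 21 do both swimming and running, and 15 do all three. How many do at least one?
|A∪B∪C| = 44+65+35-24-19-21+15 = 95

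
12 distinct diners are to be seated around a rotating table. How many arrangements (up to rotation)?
Circular: fix one position, arrange the rest. (12-1)! = 39916800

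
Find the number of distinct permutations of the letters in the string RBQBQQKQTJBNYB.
14! / (1! × 1! × 1! × 4! × 1! × 1! × 1! × 4!) = 151351200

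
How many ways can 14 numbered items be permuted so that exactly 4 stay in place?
Choose the 4 fixed points C(14,4) = 1001, derange the rest: !10 = Σ_{j=0}^{10} (-1)^j·10!/j! = 3628800 - 3628800 + 1814400 - 604800 + 151200 - 30240 + 5040 - 720 + 90 - 10 + 1 = 1334961. Product = 1001 × 1334961 = 1336295961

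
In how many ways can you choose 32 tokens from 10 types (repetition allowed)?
C(32+10-1, 10-1) = C(41, 9) = 350343565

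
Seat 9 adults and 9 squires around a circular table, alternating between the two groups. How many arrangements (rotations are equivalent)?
Fix one of the adults: (9-1)! ways for the remaining adults, × 9! ways for the squires = 40320 × 362880 = 14631321600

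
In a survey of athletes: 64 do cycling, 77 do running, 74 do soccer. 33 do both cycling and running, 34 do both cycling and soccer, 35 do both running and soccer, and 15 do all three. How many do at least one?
|A∪B∪C| = 64+77+74-33-34-35+15 = 128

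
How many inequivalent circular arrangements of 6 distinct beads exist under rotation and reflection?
(6-1)!/2 = 120/2 = 60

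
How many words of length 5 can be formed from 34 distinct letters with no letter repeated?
P(34,5) = 34!/(34-5)! = 33390720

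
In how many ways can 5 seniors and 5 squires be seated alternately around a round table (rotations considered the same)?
Fix one of the seniors: (5-1)! ways for the remaining seniors, × 5! ways for the squires = 24 × 120 = 2880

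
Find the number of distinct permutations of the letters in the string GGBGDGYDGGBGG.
13! / (8! × 1! × 2! × 2!) = 38610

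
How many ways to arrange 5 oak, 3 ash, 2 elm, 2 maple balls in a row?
12! / (5! × 3! × 2! × 2!) = 166320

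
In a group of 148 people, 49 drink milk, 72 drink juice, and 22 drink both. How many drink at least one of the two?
|A∪B| = |A| + |B| - |A∩B| = 49 + 72 - 22 = 99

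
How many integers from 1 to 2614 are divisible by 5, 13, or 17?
⌊2614/5⌋+⌊2614/13⌋+⌊2614/17⌋ - ⌊2614/65⌋-⌊2614/85⌋-⌊2614/221⌋ + ⌊2614/1105⌋ = 522+201+153 - 40-30-11 + 2 = 797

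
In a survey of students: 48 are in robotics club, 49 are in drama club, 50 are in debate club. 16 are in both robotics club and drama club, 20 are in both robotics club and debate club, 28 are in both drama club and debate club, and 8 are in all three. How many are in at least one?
|A∪B∪C| = 48+49+50-16-20-28+8 = 91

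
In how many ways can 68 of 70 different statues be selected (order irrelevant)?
C(70,68) = 70!/(68!×2!) = 2415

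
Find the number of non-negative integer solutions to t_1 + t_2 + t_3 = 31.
C(31+3-1, 3-1) = C(33, 2) = 528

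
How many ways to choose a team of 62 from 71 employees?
C(71,62) = 71!/(62!×9!) = 74473879480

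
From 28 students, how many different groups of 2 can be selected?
C(28,2) = 28!/(2!×26!) = 378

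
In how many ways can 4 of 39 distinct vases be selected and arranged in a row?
P(39,4) = 39!/(39-4)! = 1974024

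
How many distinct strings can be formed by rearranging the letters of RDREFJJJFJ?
10! / (1! × 2! × 4! × 2! × 1!) = 37800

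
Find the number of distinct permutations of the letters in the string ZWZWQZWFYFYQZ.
13! / (2! × 2! × 2! × 4! × 3!) = 5405400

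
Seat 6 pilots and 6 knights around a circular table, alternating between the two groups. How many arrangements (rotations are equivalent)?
Fix one of the pilots: (6-1)! ways for the remaining pilots, × 6! ways for the knights = 120 × 720 = 86400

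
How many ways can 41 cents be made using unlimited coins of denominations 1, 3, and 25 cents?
Coefficient of x^41 in 1/(1-x^1) · 1/(1-x^3) · 1/(1-x^25). Case on j = number of 25-cent coins (j = 0..1); remainder r = 41 - 25j is made from {1,3} in ⌊r/3⌋+1 ways. r = 41, 16 → 14 + 6 = 20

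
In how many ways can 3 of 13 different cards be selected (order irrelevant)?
C(13,3) = 13!/(3!×10!) = 286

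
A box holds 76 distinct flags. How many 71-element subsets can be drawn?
C(76,71) = 76!/(71!×5!) = 18474840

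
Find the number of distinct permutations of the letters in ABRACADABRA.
11! / (5! × 2! × 2! × 1! × 1!) = 83160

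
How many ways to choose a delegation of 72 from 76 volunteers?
C(76,72) = 76!/(72!×4!) = 1282975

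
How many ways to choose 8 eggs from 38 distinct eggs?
C(38,8) = 38!/(8!×30!) = 48903492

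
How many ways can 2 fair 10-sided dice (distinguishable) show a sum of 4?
Coefficient of x^4 in (x + x² + ... + x^10)^2. By inclusion-exclusion on dice exceeding 10: Σ_j (-1)^j C(2,j)·C(4-1-10j, 1) = C(2,0)·C(3,1) = 1·3 = 3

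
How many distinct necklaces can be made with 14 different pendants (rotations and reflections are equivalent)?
(14-1)!/2 = 6227020800/2 = 3113510400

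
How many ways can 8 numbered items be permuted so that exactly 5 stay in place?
Choose the 5 fixed points C(8,5) = 56, derange the rest: !3 = Σ_{j=0}^{3} (-1)^j·3!/j! = 6 - 6 + 3 - 1 = 2. Product = 56 × 2 = 112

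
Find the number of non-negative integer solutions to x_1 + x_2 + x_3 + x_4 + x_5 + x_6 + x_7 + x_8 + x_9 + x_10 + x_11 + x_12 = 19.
C(19+12-1, 12-1) = C(30, 11) = 54627300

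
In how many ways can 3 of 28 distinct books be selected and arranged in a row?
P(28,3) = 28!/(28-3)! = 19656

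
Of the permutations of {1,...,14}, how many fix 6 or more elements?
Exactly j fixed points: C(14,j)·!(14-j); sum over j ≥ 6 (derangement numbers via !m = (m-1)·(!(m-1) + !(m-2)): !0..!8 = 1, 0, 1, 2, 9, 44, 265, 1854, 14833). Σ_{j=6}^{14} C(14,j)·!(14-j) = C(14,6)·!8 + C(14,7)·!7 + C(14,8)·!6 + C(14,9)·!5 + C(14,10)·!4 + C(14,11)·!3 + C(14,12)·!2 + C(14,13)·!1 + C(14,14)·!0 = 3003·14833 + 3432·1854 + 3003·265 + 2002·44 + 1001·9 + 364·2 + 91·1 + 14·0 + 1·1 = 51800139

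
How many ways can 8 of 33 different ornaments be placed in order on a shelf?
P(33,8) = 33!/(33-8)! = 559809169920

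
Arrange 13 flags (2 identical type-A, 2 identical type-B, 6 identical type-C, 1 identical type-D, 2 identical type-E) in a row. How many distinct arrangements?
13! / (2! × 2! × 6! × 1! × 2!) = 1081080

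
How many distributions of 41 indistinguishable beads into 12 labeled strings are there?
C(41+12-1, 12-1) = C(52, 11) = 60403728840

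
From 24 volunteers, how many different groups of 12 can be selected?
C(24,12) = 24!/(12!×12!) = 2704156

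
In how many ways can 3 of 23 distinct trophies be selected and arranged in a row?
P(23,3) = 23!/(23-3)! = 10626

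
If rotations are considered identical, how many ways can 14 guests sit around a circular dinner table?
Circular: fix one position, arrange the rest. (14-1)! = 6227020800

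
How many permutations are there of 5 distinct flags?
5! = 120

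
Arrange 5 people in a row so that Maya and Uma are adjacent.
Treat as block: (5-1)! × 2! = 24 × 2 = 48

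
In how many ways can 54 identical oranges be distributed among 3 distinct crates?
C(54+3-1, 3-1) = C(56, 2) = 1540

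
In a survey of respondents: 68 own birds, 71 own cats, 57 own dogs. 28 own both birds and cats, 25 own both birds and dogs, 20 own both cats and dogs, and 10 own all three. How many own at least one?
|A∪B∪C| = 68+71+57-28-25-20+10 = 133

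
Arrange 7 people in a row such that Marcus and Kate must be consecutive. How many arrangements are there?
Treat the 2 as one block: (7-2+1)! × 2! = 720 × 2 = 1440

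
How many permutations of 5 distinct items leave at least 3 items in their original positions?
Exactly j fixed points: C(5,j)·!(5-j); sum over j ≥ 3 (derangement numbers via !m = (m-1)·(!(m-1) + !(m-2)): !0..!2 = 1, 0, 1). Σ_{j=3}^{5} C(5,j)·!(5-j) = C(5,3)·!2 + C(5,4)·!1 + C(5,5)·!0 = 10·1 + 5·0 + 1·1 = 11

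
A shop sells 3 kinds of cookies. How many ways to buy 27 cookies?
C(27+3-1, 3-1) = C(29, 2) = 406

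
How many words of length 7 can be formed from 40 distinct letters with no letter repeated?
P(40,7) = 40!/(40-7)! = 93963542400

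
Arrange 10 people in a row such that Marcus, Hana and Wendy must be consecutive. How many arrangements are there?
Treat the 3 as one block: (10-3+1)! × 3! = 40320 × 6 = 241920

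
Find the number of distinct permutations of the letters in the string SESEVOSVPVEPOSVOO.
17! / (4! × 4! × 4! × 3! × 2!) = 2144142000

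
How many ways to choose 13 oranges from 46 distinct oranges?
C(46,13) = 46!/(13!×33!) = 101766230790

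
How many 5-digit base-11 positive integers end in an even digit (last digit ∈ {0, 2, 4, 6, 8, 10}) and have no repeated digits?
Last∈{0,2,4,6,8,10}. Last=0: 5040. Last nonzero: 5×9×P(9,3) = 22680. Total = 27720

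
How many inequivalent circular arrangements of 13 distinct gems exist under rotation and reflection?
(13-1)!/2 = 479001600/2 = 239500800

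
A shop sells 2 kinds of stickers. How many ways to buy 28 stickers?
C(28+2-1, 2-1) = C(29, 1) = 29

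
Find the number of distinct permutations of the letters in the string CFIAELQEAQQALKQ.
15! / (1! × 2! × 4! × 2! × 1! × 1! × 3! × 1!) = 2270268000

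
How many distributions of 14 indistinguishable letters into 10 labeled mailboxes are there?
C(14+10-1, 10-1) = C(23, 9) = 817190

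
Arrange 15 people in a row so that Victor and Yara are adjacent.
Treat as block: (15-1)! × 2! = 87178291200 × 2 = 174356582400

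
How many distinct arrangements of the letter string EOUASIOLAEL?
11! / (1! × 1! × 1! × 2! × 2! × 2! × 2!) = 2494800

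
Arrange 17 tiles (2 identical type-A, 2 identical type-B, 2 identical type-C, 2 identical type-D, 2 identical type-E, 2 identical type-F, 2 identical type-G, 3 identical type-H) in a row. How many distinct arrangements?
17! / (2! × 2! × 2! × 2! × 2! × 2! × 2! × 3!) = 463134672000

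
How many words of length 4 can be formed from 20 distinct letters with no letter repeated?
P(20,4) = 20!/(20-4)! = 116280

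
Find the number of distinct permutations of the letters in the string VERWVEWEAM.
10! / (2! × 3! × 1! × 1! × 2! × 1!) = 151200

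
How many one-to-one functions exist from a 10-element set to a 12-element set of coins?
P(12,10) = 12!/(12-10)! = 239500800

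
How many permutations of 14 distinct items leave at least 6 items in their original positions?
Exactly j fixed points: C(14,j)·!(14-j); sum over j ≥ 6 (derangement numbers via !m = (m-1)·(!(m-1) + !(m-2)): !0..!8 = 1, 0, 1, 2, 9, 44, 265, 1854, 14833). Σ_{j=6}^{14} C(14,j)·!(14-j) = C(14,6)·!8 + C(14,7)·!7 + C(14,8)·!6 + C(14,9)·!5 + C(14,10)·!4 + C(14,11)·!3 + C(14,12)·!2 + C(14,13)·!1 + C(14,14)·!0 = 3003·14833 + 3432·1854 + 3003·265 + 2002·44 + 1001·9 + 364·2 + 91·1 + 14·0 + 1·1 = 51800139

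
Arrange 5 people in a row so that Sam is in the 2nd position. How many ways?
Fix one position: (5-1)! = 24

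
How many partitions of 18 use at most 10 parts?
By conjugation, equals partitions of 18 into parts ≤ 10. Let r_j(i) = number of partitions of i into parts ≤ j, for i = 0..18. r_1(i) = 1 for all i; r_j(i) = r_{j-1}(i) + r_j(i-j). Rows j = 2..10: ≤2: 1 1 2 2 3 3 4 4 5 5 6 6 7 7 8 8 9 9 10; ≤3: 1 1 2 3 4 5 7 8 10 12 14 16 19 21 24 27 30 33 37; ≤4: 1 1 2 3 5 6 9 11 15 18 23 27 34 39 47 54 64 72 84; ≤5: 1 1 2 3 5 7 10 13 18 23 30 37 47 57 70 84 101 119 141; ≤6: 1 1 2 3 5 7 11 14 20 26 35 44 58 71 90 110 136 163 199; ≤7: 1 1 2 3 5 7 11 15 21 28 38 49 65 82 105 131 164 201 248; ≤8: 1 1 2 3 5 7 11 15 22 29 40 52 70 89 116 146 186 230 288; ≤9: 1 1 2 3 5 7 11 15 22 30 41 54 73 94 123 157 201 252 318; ≤10: 1 1 2 3 5 7 11 15 22 30 42 55 75 97 128 164 212 267 340. r_10(18) = 340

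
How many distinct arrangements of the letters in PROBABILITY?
11! / (1! × 1! × 1! × 2! × 1! × 2! × 1! × 1! × 1!) = 9979200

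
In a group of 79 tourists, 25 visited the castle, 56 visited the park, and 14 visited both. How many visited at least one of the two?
|A∪B| = |A| + |B| - |A∩B| = 25 + 56 - 14 = 67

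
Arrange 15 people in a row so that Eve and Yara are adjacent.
Treat as block: (15-1)! × 2! = 87178291200 × 2 = 174356582400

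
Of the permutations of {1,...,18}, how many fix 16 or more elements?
Exactly j fixed points: C(18,j)·!(18-j); sum over j ≥ 16 (derangement numbers via !m = (m-1)·(!(m-1) + !(m-2)): !0..!2 = 1, 0, 1). Σ_{j=16}^{18} C(18,j)·!(18-j) = C(18,16)·!2 + C(18,17)·!1 + C(18,18)·!0 = 153·1 + 18·0 + 1·1 = 154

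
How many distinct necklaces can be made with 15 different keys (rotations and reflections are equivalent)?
(15-1)!/2 = 87178291200/2 = 43589145600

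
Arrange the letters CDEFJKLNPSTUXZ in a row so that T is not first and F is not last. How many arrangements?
By inclusion-exclusion: 14! - 2×(14-1)! + (14-2)! = 87178291200 - 12454041600 + 479001600 = 75203251200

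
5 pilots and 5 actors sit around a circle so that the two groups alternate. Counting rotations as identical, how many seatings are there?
Fix one of the pilots: (5-1)! ways for the remaining pilots, × 5! ways for the actors = 24 × 120 = 2880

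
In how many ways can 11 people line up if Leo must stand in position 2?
Fix one position: (11-1)! = 3628800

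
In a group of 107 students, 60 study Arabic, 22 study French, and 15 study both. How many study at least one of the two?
|A∪B| = |A| + |B| - |A∩B| = 60 + 22 - 15 = 67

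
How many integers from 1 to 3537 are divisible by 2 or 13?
⌊3537/2⌋ + ⌊3537/13⌋ - ⌊3537/26⌋ = 1768 + 272 - 136 = 1904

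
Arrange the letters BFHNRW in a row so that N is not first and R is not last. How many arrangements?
By inclusion-exclusion: 6! - 2×(6-1)! + (6-2)! = 720 - 240 + 24 = 504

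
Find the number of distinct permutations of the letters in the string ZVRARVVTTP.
10! / (2! × 2! × 1! × 3! × 1! × 1!) = 151200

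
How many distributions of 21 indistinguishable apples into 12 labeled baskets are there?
C(21+12-1, 12-1) = C(32, 11) = 129024480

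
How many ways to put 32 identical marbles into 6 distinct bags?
C(32+6-1, 6-1) = C(37, 5) = 435897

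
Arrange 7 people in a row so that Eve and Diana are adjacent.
Treat as block: (7-1)! × 2! = 720 × 2 = 1440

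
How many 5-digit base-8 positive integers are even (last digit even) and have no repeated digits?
Last∈{0,2,4,6}. Last=0: 840. Last nonzero: 3×6×P(6,3) = 2160. Total = 3000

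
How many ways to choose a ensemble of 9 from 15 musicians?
C(15,9) = 15!/(9!×6!) = 5005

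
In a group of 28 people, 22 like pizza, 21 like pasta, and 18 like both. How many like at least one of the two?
|A∪B| = |A| + |B| - |A∩B| = 22 + 21 - 18 = 25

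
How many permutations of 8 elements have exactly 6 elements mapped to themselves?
Choose the 6 fixed points C(8,6) = 28, derange the rest: !2 = Σ_{j=0}^{2} (-1)^j·2!/j! = 2 - 2 + 1 = 1. Product = 28 × 1 = 28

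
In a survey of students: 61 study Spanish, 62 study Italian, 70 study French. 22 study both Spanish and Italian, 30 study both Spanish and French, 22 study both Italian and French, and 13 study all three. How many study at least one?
|A∪B∪C| = 61+62+70-22-30-22+13 = 132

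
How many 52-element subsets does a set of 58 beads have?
C(58,52) = 58!/(52!×6!) = 40475358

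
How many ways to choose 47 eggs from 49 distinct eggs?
C(49,47) = 49!/(47!×2!) = 1176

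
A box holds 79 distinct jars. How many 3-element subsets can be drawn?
C(79,3) = 79!/(3!×76!) = 79079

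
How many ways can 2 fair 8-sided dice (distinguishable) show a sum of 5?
Coefficient of x^5 in (x + x² + ... + x^8)^2. By inclusion-exclusion on dice exceeding 8: Σ_j (-1)^j C(2,j)·C(5-1-8j, 1) = C(2,0)·C(4,1) = 1·4 = 4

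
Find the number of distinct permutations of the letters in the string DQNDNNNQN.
9! / (2! × 5! × 2!) = 756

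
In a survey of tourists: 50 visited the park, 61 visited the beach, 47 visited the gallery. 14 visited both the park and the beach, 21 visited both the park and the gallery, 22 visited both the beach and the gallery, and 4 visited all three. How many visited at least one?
|A∪B∪C| = 50+61+47-14-21-22+4 = 105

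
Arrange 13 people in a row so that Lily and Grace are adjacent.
Treat as block: (13-1)! × 2! = 479001600 × 2 = 958003200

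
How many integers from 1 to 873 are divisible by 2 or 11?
⌊873/2⌋ + ⌊873/11⌋ - ⌊873/22⌋ = 436 + 79 - 39 = 476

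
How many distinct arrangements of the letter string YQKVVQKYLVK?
11! / (2! × 3! × 1! × 2! × 3!) = 277200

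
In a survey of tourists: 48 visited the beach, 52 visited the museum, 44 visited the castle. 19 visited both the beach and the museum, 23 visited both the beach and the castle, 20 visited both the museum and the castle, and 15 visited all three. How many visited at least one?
|A∪B∪C| = 48+52+44-19-23-20+15 = 97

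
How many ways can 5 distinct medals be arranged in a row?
5! = 120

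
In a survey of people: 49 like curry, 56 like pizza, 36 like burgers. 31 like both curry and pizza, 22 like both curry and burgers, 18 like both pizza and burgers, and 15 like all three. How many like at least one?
|A∪B∪C| = 49+56+36-31-22-18+15 = 85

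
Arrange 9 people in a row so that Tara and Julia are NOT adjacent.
Total - adjacent = 9! - (9-1)!×2 = 362880 - 80640 = 282240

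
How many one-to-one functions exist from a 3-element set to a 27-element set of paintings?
P(27,3) = 27!/(27-3)! = 17550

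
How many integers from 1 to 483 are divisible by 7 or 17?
⌊483/7⌋ + ⌊483/17⌋ - ⌊483/119⌋ = 69 + 28 - 4 = 93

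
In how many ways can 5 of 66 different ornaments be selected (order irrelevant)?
C(66,5) = 66!/(5!×61!) = 8936928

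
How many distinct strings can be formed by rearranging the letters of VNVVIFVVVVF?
11! / (7! × 1! × 2! × 1!) = 3960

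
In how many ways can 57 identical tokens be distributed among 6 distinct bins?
C(57+6-1, 6-1) = C(62, 5) = 6471002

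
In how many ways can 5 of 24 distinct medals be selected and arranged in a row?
P(24,5) = 24!/(24-5)! = 5100480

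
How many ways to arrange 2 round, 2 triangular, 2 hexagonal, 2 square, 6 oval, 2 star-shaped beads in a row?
16! / (2! × 2! × 2! × 2! × 6! × 2!) = 908107200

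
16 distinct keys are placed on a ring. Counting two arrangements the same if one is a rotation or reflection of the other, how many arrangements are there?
(16-1)!/2 = 1307674368000/2 = 653837184000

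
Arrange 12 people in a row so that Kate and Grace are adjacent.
Treat as block: (12-1)! × 2! = 39916800 × 2 = 79833600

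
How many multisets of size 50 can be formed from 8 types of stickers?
C(50+8-1, 8-1) = C(57, 7) = 264385836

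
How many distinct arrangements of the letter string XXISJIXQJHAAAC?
14! / (3! × 1! × 2! × 1! × 1! × 2! × 1! × 3!) = 605404800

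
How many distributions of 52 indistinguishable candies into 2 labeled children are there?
C(52+2-1, 2-1) = C(53, 1) = 53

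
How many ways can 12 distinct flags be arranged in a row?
12! = 479001600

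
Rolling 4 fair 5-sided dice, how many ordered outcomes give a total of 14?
Coefficient of x^14 in (x + x² + ... + x^5)^4. By inclusion-exclusion on dice exceeding 5: Σ_j (-1)^j C(4,j)·C(14-1-5j, 3) = C(4,0)·C(13,3) - C(4,1)·C(8,3) + C(4,2)·C(3,3) = 1·286 - 4·56 + 6·1 = 68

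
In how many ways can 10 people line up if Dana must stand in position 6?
Fix one position: (10-1)! = 362880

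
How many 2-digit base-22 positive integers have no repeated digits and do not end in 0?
Last digit: 21 nonzero choices. First digit: 20 (nonzero, ≠last). Middle 0: P(20,0) = 1. Total = 420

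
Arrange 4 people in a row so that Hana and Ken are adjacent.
Treat as block: (4-1)! × 2! = 6 × 2 = 12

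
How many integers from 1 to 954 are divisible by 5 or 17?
⌊954/5⌋ + ⌊954/17⌋ - ⌊954/85⌋ = 190 + 56 - 11 = 235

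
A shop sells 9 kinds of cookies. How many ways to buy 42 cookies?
C(42+9-1, 9-1) = C(50, 8) = 536878650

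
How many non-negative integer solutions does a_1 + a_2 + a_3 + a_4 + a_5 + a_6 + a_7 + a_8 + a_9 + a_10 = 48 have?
C(48+10-1, 10-1) = C(57, 9) = 8996462475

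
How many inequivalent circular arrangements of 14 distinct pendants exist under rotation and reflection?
(14-1)!/2 = 6227020800/2 = 3113510400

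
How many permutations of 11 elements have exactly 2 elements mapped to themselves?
Choose the 2 fixed points C(11,2) = 55, derange the rest: !9 = Σ_{j=0}^{9} (-1)^j·9!/j! = 362880 - 362880 + 181440 - 60480 + 15120 - 3024 + 504 - 72 + 9 - 1 = 133496. Product = 55 × 133496 = 7342280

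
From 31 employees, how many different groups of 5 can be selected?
C(31,5) = 31!/(5!×26!) = 169911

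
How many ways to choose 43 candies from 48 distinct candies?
C(48,43) = 48!/(43!×5!) = 1712304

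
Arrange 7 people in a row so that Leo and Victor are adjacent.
Treat as block: (7-1)! × 2! = 720 × 2 = 1440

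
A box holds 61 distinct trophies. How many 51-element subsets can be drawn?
C(61,51) = 61!/(51!×10!) = 90177170226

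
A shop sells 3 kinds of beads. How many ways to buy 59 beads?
C(59+3-1, 3-1) = C(61, 2) = 1830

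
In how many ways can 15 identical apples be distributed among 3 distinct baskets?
C(15+3-1, 3-1) = C(17, 2) = 136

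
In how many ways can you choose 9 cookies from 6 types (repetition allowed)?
C(9+6-1, 6-1) = C(14, 5) = 2002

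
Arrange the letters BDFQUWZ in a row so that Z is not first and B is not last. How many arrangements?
By inclusion-exclusion: 7! - 2×(7-1)! + (7-2)! = 5040 - 1440 + 120 = 3720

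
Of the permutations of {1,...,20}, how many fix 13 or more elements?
Exactly j fixed points: C(20,j)·!(20-j); sum over j ≥ 13 (derangement numbers via !m = (m-1)·(!(m-1) + !(m-2)): !0..!7 = 1, 0, 1, 2, 9, 44, 265, 1854). Σ_{j=13}^{20} C(20,j)·!(20-j) = C(20,13)·!7 + C(20,14)·!6 + C(20,15)·!5 + C(20,16)·!4 + C(20,17)·!3 + C(20,18)·!2 + C(20,19)·!1 + C(20,20)·!0 = 77520·1854 + 38760·265 + 15504·44 + 4845·9 + 1140·2 + 190·1 + 20·0 + 1·1 = 154721732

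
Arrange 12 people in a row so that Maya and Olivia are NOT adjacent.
Total - adjacent = 12! - (12-1)!×2 = 479001600 - 79833600 = 399168000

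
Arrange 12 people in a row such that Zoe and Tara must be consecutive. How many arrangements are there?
Treat the 2 as one block: (12-2+1)! × 2! = 39916800 × 2 = 79833600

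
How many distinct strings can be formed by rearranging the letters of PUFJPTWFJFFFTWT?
15! / (2! × 3! × 5! × 2! × 2! × 1!) = 227026800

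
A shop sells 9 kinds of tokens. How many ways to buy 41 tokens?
C(41+9-1, 9-1) = C(49, 8) = 450978066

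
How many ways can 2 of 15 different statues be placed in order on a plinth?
P(15,2) = 15!/(15-2)! = 210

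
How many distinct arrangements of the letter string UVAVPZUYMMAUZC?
14! / (2! × 1! × 1! × 2! × 1! × 2! × 2! × 3!) = 908107200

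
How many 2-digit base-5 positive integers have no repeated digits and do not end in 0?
Last digit: 4 nonzero choices. First digit: 3 (nonzero, ≠last). Middle 0: P(3,0) = 1. Total = 12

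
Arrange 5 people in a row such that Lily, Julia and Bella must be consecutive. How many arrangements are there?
Treat the 3 as one block: (5-3+1)! × 3! = 6 × 6 = 36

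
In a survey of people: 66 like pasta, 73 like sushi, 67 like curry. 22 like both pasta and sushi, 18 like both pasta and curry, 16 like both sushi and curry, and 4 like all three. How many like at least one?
|A∪B∪C| = 66+73+67-22-18-16+4 = 154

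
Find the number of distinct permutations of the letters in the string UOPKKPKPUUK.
11! / (3! × 1! × 3! × 4!) = 46200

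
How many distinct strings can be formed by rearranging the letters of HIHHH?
5! / (4! × 1!) = 5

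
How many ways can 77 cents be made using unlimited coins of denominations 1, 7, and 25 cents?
Coefficient of x^77 in 1/(1-x^1) · 1/(1-x^7) · 1/(1-x^25). Case on j = number of 25-cent coins (j = 0..3); remainder r = 77 - 25j is made from {1,7} in ⌊r/7⌋+1 ways. r = 77, 52, 27, 2 → 12 + 8 + 4 + 1 = 25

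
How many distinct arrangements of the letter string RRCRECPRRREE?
12! / (6! × 2! × 1! × 3!) = 55440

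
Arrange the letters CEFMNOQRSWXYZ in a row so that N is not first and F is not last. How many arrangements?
By inclusion-exclusion: 13! - 2×(13-1)! + (13-2)! = 6227020800 - 958003200 + 39916800 = 5308934400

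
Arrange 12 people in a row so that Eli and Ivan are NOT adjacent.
Total - adjacent = 12! - (12-1)!×2 = 479001600 - 79833600 = 399168000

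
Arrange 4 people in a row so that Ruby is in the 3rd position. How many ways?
Fix one position: (4-1)! = 6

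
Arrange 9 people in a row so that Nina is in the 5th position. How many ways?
Fix one position: (9-1)! = 40320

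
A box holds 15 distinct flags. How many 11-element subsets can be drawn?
C(15,11) = 15!/(11!×4!) = 1365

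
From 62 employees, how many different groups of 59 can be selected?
C(62,59) = 62!/(59!×3!) = 37820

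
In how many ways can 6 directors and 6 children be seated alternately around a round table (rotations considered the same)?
Fix one of the directors: (6-1)! ways for the remaining directors, × 6! ways for the children = 120 × 720 = 86400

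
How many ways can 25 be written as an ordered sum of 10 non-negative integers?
C(25+10-1, 10-1) = C(34, 9) = 52451256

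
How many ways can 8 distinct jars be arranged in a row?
8! = 40320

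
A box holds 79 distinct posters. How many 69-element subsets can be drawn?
C(79,69) = 79!/(69!×10!) = 1440680596355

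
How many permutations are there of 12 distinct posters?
12! = 479001600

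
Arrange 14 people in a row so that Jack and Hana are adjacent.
Treat as block: (14-1)! × 2! = 6227020800 × 2 = 12454041600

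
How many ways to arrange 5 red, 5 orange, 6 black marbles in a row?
16! / (5! × 5! × 6!) = 2018016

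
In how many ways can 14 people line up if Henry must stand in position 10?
Fix one position: (14-1)! = 6227020800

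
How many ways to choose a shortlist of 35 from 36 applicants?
C(36,35) = 36!/(35!×1!) = 36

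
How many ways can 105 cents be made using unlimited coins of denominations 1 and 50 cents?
Coefficient of x^105 in 1/(1-x^1) · 1/(1-x^50). Use j coins of 50 for j = 0..⌊105/50⌋ = 2, the rest in 1s: 2 + 1 = 3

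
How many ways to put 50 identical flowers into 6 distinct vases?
C(50+6-1, 6-1) = C(55, 5) = 3478761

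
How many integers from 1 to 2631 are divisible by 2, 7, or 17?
⌊2631/2⌋+⌊2631/7⌋+⌊2631/17⌋ - ⌊2631/14⌋-⌊2631/34⌋-⌊2631/119⌋ + ⌊2631/238⌋ = 1315+375+154 - 187-77-22 + 11 = 1569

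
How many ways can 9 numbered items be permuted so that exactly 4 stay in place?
Choose the 4 fixed points C(9,4) = 126, derange the rest: !5 = Σ_{j=0}^{5} (-1)^j·5!/j! = 120 - 120 + 60 - 20 + 5 - 1 = 44. Product = 126 × 44 = 5544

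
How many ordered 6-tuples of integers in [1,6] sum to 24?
Coefficient of x^24 in (x + x² + ... + x^6)^6. By inclusion-exclusion on dice exceeding 6: Σ_j (-1)^j C(6,j)·C(24-1-6j, 5) = C(6,0)·C(23,5) - C(6,1)·C(17,5) + C(6,2)·C(11,5) - C(6,3)·C(5,5) = 1·33649 - 6·6188 + 15·462 - 20·1 = 3431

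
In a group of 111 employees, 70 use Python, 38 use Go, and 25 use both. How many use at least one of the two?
|A∪B| = |A| + |B| - |A∩B| = 70 + 38 - 25 = 83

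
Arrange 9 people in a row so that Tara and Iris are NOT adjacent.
Total - adjacent = 9! - (9-1)!×2 = 362880 - 80640 = 282240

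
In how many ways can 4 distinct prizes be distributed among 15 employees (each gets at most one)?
P(15,4) = 15!/(15-4)! = 32760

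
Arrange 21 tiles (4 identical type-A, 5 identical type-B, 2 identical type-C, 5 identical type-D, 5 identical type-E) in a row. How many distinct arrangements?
21! / (4! × 5! × 2! × 5! × 5!) = 615969113760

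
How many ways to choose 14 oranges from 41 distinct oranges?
C(41,14) = 41!/(14!×27!) = 35240152720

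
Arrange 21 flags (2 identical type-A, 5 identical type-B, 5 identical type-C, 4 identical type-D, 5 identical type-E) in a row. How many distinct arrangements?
21! / (2! × 5! × 5! × 4! × 5!) = 615969113760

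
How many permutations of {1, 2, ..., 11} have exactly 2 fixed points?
Choose the 2 fixed points C(11,2) = 55, derange the rest: !9 = Σ_{j=0}^{9} (-1)^j·9!/j! = 362880 - 362880 + 181440 - 60480 + 15120 - 3024 + 504 - 72 + 9 - 1 = 133496. Product = 55 × 133496 = 7342280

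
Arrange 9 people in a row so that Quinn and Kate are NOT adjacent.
Total - adjacent = 9! - (9-1)!×2 = 362880 - 80640 = 282240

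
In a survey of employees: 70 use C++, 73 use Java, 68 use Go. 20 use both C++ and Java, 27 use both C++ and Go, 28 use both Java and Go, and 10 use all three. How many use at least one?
|A∪B∪C| = 70+73+68-20-27-28+10 = 146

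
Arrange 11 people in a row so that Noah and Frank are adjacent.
Treat as block: (11-1)! × 2! = 3628800 × 2 = 7257600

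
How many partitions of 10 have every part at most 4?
Let r_j(i) = number of partitions of i into parts ≤ j, for i = 0..10. r_1(i) = 1 for all i; r_j(i) = r_{j-1}(i) + r_j(i-j). Rows j = 2..4: ≤2: 1 1 2 2 3 3 4 4 5 5 6; ≤3: 1 1 2 3 4 5 7 8 10 12 14; ≤4: 1 1 2 3 5 6 9 11 15 18 23. r_4(10) = 23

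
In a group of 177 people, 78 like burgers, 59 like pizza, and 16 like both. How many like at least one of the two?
|A∪B| = |A| + |B| - |A∩B| = 78 + 59 - 16 = 121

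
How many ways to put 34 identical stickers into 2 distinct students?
C(34+2-1, 2-1) = C(35, 1) = 35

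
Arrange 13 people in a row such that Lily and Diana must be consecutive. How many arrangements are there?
Treat the 2 as one block: (13-2+1)! × 2! = 479001600 × 2 = 958003200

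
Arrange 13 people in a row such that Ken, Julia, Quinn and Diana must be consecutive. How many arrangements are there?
Treat the 4 as one block: (13-4+1)! × 4! = 3628800 × 24 = 87091200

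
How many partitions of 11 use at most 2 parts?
By conjugation, equals partitions of 11 into parts ≤ 2. Let r_j(i) = number of partitions of i into parts ≤ j, for i = 0..11. r_1(i) = 1 for all i; r_j(i) = r_{j-1}(i) + r_j(i-j). Rows j = 2..2: ≤2: 1 1 2 2 3 3 4 4 5 5 6 6. r_2(11) = 6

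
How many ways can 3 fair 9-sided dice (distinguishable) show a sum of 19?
Coefficient of x^19 in (x + x² + ... + x^9)^3. By inclusion-exclusion on dice exceeding 9: Σ_j (-1)^j C(3,j)·C(19-1-9j, 2) = C(3,0)·C(18,2) - C(3,1)·C(9,2) = 1·153 - 3·36 = 45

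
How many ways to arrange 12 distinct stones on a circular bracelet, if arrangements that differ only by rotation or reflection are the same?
(12-1)!/2 = 39916800/2 = 19958400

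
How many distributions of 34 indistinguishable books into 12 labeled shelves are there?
C(34+12-1, 12-1) = C(45, 11) = 10150595910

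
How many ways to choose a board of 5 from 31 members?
C(31,5) = 31!/(5!×26!) = 169911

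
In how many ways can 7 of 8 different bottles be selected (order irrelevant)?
C(8,7) = 8!/(7!×1!) = 8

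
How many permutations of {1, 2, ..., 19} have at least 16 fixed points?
Exactly j fixed points: C(19,j)·!(19-j); sum over j ≥ 16 (derangement numbers via !m = (m-1)·(!(m-1) + !(m-2)): !0..!3 = 1, 0, 1, 2). Σ_{j=16}^{19} C(19,j)·!(19-j) = C(19,16)·!3 + C(19,17)·!2 + C(19,18)·!1 + C(19,19)·!0 = 969·2 + 171·1 + 19·0 + 1·1 = 2110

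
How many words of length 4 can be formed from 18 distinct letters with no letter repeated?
P(18,4) = 18!/(18-4)! = 73440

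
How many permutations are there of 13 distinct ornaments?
13! = 6227020800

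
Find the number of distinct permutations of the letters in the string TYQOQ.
5! / (1! × 1! × 2! × 1!) = 60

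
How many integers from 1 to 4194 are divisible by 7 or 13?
⌊4194/7⌋ + ⌊4194/13⌋ - ⌊4194/91⌋ = 599 + 322 - 46 = 875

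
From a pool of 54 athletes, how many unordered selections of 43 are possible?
C(54,43) = 54!/(43!×11!) = 95722852680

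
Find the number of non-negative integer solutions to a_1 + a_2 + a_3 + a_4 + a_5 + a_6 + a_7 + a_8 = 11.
C(11+8-1, 8-1) = C(18, 7) = 31824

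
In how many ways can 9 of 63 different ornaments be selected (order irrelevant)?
C(63,9) = 63!/(9!×54!) = 23667689815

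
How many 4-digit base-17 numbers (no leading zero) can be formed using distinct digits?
First digit: 16 choices (nonzero). Then descending: 16 × 16 × 15 × 14 = 53760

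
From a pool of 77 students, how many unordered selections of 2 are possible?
C(77,2) = 77!/(2!×75!) = 2926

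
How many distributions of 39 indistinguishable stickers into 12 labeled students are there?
C(39+12-1, 12-1) = C(50, 11) = 37353738800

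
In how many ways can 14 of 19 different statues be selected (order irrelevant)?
C(19,14) = 19!/(14!×5!) = 11628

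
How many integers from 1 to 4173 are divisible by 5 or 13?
⌊4173/5⌋ + ⌊4173/13⌋ - ⌊4173/65⌋ = 834 + 321 - 64 = 1091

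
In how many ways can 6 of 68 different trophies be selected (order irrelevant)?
C(68,6) = 68!/(6!×62!) = 109453344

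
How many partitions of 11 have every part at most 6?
Let r_j(i) = number of partitions of i into parts ≤ j, for i = 0..11. r_1(i) = 1 for all i; r_j(i) = r_{j-1}(i) + r_j(i-j). Rows j = 2..6: ≤2: 1 1 2 2 3 3 4 4 5 5 6 6; ≤3: 1 1 2 3 4 5 7 8 10 12 14 16; ≤4: 1 1 2 3 5 6 9 11 15 18 23 27; ≤5: 1 1 2 3 5 7 10 13 18 23 30 37; ≤6: 1 1 2 3 5 7 11 14 20 26 35 44. r_6(11) = 44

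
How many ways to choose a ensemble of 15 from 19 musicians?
C(19,15) = 19!/(15!×4!) = 3876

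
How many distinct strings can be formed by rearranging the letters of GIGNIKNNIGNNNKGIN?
17! / (7! × 2! × 4! × 4!) = 61261200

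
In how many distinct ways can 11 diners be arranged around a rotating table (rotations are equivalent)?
Circular: fix one position, arrange the rest. (11-1)! = 3628800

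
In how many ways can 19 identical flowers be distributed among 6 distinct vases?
C(19+6-1, 6-1) = C(24, 5) = 42504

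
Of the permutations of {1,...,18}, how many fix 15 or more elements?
Exactly j fixed points: C(18,j)·!(18-j); sum over j ≥ 15 (derangement numbers via !m = (m-1)·(!(m-1) + !(m-2)): !0..!3 = 1, 0, 1, 2). Σ_{j=15}^{18} C(18,j)·!(18-j) = C(18,15)·!3 + C(18,16)·!2 + C(18,17)·!1 + C(18,18)·!0 = 816·2 + 153·1 + 18·0 + 1·1 = 1786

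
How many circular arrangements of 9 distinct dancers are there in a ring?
Circular: fix one position, arrange the rest. (9-1)! = 40320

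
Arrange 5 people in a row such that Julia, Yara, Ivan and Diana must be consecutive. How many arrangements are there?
Treat the 4 as one block: (5-4+1)! × 4! = 2 × 24 = 48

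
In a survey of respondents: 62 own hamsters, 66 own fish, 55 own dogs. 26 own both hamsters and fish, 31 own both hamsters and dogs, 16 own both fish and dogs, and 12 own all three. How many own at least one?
|A∪B∪C| = 62+66+55-26-31-16+12 = 122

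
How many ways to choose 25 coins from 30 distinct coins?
C(30,25) = 30!/(25!×5!) = 142506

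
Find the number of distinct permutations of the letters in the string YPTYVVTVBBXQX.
13! / (2! × 2! × 2! × 2! × 1! × 3! × 1!) = 64864800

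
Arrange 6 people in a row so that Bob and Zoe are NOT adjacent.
Total - adjacent = 6! - (6-1)!×2 = 720 - 240 = 480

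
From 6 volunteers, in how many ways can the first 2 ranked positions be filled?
P(6,2) = 6!/(6-2)! = 30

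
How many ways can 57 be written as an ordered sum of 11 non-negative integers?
C(57+11-1, 11-1) = C(67, 10) = 247994680648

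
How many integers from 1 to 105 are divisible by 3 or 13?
⌊105/3⌋ + ⌊105/13⌋ - ⌊105/39⌋ = 35 + 8 - 2 = 41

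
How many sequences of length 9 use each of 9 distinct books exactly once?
9! = 362880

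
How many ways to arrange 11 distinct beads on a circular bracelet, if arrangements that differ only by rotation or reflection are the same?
(11-1)!/2 = 3628800/2 = 1814400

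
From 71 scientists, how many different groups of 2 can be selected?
C(71,2) = 71!/(2!×69!) = 2485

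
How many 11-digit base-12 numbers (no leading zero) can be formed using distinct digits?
First digit: 11 choices (nonzero). Then descending: 11 × 11 × 10 × 9 × 8 × 7 × 6 × 5 × 4 × 3 × 2 = 439084800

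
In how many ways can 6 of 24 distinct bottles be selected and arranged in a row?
P(24,6) = 24!/(24-6)! = 96909120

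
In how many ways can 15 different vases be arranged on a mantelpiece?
15! = 1307674368000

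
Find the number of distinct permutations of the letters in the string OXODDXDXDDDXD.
13! / (4! × 2! × 7!) = 25740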